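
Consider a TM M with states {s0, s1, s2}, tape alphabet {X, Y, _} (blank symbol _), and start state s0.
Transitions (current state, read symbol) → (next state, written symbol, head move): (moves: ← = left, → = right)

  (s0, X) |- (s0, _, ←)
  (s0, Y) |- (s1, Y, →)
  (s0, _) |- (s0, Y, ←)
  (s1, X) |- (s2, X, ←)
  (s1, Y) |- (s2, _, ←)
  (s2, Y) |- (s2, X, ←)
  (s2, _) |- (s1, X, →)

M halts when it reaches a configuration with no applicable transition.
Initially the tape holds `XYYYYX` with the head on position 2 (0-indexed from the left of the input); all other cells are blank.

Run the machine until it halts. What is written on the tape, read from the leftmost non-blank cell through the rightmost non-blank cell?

state=s0 head=2 tape=XY[Y]YYX   (s0,Y)→(s1,Y,→)
state=s1 head=3 tape=XYY[Y]YX   (s1,Y)→(s2,_,←)
state=s2 head=2 tape=XY[Y]_YX   (s2,Y)→(s2,X,←)
state=s2 head=1 tape=X[Y]X_YX   (s2,Y)→(s2,X,←)
state=s2 head=0 tape=[X]XX_YX
The non-blank tape span at halt is XXX_YX.

XXX_YX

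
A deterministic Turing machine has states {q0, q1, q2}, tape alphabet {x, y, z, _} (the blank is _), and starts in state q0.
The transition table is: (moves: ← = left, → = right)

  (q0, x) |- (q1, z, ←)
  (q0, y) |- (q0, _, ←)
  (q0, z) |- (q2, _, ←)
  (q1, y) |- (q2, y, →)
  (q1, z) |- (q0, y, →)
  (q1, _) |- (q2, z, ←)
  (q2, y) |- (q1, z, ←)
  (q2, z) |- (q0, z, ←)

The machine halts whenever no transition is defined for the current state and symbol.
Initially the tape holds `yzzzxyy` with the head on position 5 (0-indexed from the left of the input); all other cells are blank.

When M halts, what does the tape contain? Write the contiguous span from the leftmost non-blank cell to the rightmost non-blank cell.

q0 | _yzzzx[y]y   read y → write _, move ←, go to q0
q0 | _yzzz[x]_y   read x → write z, move ←, go to q1
q1 | _yzz[z]z_y   read z → write y, move →, go to q0
q0 | _yzzy[z]_y   read z → write _, move ←, go to q2
q2 | _yzz[y]__y   read y → write z, move ←, go to q1
q1 | _yz[z]z__y   read z → write y, move →, go to q0
q0 | _yzy[z]__y   read z → write _, move ←, go to q2
q2 | _yz[y]___y   read y → write z, move ←, go to q1
q1 | _y[z]z___y   read z → write y, move →, go to q0
q0 | _yy[z]___y   read z → write _, move ←, go to q2
q2 | _y[y]____y   read y → write z, move ←, go to q1
q1 | _[y]z____y   read y → write y, move →, go to q2
q2 | _y[z]____y   read z → write z, move ←, go to q0
q0 | _[y]z____y   read y → write _, move ←, go to q0
q0 | [_]_z____y
The non-blank tape span at halt is z____y.

z____y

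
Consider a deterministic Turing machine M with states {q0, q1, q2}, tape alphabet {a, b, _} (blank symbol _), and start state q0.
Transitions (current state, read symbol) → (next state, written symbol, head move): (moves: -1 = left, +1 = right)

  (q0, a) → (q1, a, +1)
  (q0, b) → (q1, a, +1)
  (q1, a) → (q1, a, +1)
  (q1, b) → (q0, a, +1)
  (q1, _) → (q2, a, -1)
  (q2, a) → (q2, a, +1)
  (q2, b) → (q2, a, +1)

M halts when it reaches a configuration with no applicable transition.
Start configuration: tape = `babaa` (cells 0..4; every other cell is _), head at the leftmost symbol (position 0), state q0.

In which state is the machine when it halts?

q2

q0 | [b]abaa__   read b → write a, move +1, go to q1
q1 | a[a]baa__   read a → write a, move +1, go to q1
q1 | aa[b]aa__   read b → write a, move +1, go to q0
q0 | aaa[a]a__   read a → write a, move +1, go to q1
q1 | aaaa[a]__   read a → write a, move +1, go to q1
q1 | aaaaa[_]_   read _ → write a, move -1, go to q2
q2 | aaaa[a]a_   read a → write a, move +1, go to q2
q2 | aaaaa[a]_   read a → write a, move +1, go to q2
q2 | aaaaaa[_]
No transition is defined for (q2, _); M halts in state q2.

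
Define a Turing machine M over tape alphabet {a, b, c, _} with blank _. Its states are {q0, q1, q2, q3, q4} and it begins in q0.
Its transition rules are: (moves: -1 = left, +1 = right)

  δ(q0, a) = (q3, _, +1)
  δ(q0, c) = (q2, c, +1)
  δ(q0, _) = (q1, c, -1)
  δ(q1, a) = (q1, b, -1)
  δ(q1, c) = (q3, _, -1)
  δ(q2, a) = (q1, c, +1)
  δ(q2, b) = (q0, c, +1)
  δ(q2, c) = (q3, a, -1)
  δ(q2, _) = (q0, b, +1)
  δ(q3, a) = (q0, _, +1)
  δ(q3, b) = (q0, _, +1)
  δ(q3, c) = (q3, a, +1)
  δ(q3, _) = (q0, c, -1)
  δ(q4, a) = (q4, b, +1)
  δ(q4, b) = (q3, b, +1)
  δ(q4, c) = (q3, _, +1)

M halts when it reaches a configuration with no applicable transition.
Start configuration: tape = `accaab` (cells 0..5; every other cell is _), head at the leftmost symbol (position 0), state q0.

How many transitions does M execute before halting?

state=q0 head=0 tape=[a]ccaab_   (q0,a)→(q3,_,+1)
state=q3 head=1 tape=_[c]caab_   (q3,c)→(q3,a,+1)
state=q3 head=2 tape=_a[c]aab_   (q3,c)→(q3,a,+1)
state=q3 head=3 tape=_aa[a]ab_   (q3,a)→(q0,_,+1)
state=q0 head=4 tape=_aa_[a]b_   (q0,a)→(q3,_,+1)
state=q3 head=5 tape=_aa__[b]_   (q3,b)→(q0,_,+1)
state=q0 head=6 tape=_aa___[_]   (q0,_)→(q1,c,-1)
state=q1 head=5 tape=_aa__[_]c
M halts after 7 transitions.

7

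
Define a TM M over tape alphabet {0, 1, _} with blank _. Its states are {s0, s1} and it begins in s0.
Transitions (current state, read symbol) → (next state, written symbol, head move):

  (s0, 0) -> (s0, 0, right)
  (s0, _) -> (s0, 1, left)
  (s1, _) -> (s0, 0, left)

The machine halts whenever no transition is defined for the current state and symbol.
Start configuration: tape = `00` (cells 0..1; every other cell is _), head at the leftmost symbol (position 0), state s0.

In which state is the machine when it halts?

state=s0 head=0 tape=[0]0_   (s0,0)→(s0,0,right)
state=s0 head=1 tape=0[0]_   (s0,0)→(s0,0,right)
state=s0 head=2 tape=00[_]   (s0,_)→(s0,1,left)
state=s0 head=1 tape=0[0]1   (s0,0)→(s0,0,right)
state=s0 head=2 tape=00[1]
No transition is defined for (s0, 1); M halts in state s0.

s0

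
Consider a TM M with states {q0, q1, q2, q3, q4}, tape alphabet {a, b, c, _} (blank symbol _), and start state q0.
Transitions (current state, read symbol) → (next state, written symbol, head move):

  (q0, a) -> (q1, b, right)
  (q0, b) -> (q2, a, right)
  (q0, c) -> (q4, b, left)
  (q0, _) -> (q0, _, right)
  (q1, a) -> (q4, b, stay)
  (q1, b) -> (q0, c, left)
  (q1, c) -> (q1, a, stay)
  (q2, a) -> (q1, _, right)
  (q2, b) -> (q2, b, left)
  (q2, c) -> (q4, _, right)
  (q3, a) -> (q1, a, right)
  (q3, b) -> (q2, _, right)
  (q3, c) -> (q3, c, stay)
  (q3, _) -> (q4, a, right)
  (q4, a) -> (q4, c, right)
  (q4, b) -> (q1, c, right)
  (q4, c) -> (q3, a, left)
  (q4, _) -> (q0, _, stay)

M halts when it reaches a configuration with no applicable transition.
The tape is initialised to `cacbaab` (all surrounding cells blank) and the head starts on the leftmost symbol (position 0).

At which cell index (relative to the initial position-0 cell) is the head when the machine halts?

7

state=q0 head=0 tape=_[c]acbaab_   (q0,c)→(q4,b,left)
state=q4 head=-1 tape=[_]bacbaab_   (q4,_)→(q0,_,stay)
state=q0 head=-1 tape=[_]bacbaab_   (q0,_)→(q0,_,right)
state=q0 head=0 tape=_[b]acbaab_   (q0,b)→(q2,a,right)
state=q2 head=1 tape=_a[a]cbaab_   (q2,a)→(q1,_,right)
state=q1 head=2 tape=_a_[c]baab_   (q1,c)→(q1,a,stay)
state=q1 head=2 tape=_a_[a]baab_   (q1,a)→(q4,b,stay)
state=q4 head=2 tape=_a_[b]baab_   (q4,b)→(q1,c,right)
state=q1 head=3 tape=_a_c[b]aab_   (q1,b)→(q0,c,left)
state=q0 head=2 tape=_a_[c]caab_   (q0,c)→(q4,b,left)
state=q4 head=1 tape=_a[_]bcaab_   (q4,_)→(q0,_,stay)
state=q0 head=1 tape=_a[_]bcaab_   (q0,_)→(q0,_,right)
state=q0 head=2 tape=_a_[b]caab_   (q0,b)→(q2,a,right)
state=q2 head=3 tape=_a_a[c]aab_   (q2,c)→(q4,_,right)
state=q4 head=4 tape=_a_a_[a]ab_   (q4,a)→(q4,c,right)
state=q4 head=5 tape=_a_a_c[a]b_   (q4,a)→(q4,c,right)
state=q4 head=6 tape=_a_a_cc[b]_   (q4,b)→(q1,c,right)
state=q1 head=7 tape=_a_a_ccc[_]
At halt the head is at cell 7.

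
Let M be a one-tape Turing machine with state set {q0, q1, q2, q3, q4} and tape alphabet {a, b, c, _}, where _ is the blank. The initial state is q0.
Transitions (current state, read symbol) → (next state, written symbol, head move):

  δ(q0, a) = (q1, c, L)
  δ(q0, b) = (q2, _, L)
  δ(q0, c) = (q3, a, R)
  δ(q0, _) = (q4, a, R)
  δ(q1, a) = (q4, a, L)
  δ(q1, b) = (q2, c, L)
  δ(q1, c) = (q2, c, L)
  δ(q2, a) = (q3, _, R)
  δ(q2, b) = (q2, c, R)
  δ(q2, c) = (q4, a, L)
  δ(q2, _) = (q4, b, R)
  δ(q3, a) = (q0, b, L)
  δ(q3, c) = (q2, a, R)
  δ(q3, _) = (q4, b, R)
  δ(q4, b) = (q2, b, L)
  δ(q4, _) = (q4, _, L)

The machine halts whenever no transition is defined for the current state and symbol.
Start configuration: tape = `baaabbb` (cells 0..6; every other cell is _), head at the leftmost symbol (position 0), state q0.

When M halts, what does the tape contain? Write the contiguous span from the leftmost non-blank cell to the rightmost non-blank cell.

ccbaaabbb

q0 | __[b]aaabbb   read b → write _, move L, go to q2
q2 | _[_]_aaabbb   read _ → write b, move R, go to q4
q4 | _b[_]aaabbb   read _ → write _, move L, go to q4
q4 | _[b]_aaabbb   read b → write b, move L, go to q2
q2 | [_]b_aaabbb   read _ → write b, move R, go to q4
q4 | b[b]_aaabbb   read b → write b, move L, go to q2
q2 | [b]b_aaabbb   read b → write c, move R, go to q2
q2 | c[b]_aaabbb   read b → write c, move R, go to q2
q2 | cc[_]aaabbb   read _ → write b, move R, go to q4
q4 | ccb[a]aabbb
The non-blank tape span at halt is ccbaaabbb.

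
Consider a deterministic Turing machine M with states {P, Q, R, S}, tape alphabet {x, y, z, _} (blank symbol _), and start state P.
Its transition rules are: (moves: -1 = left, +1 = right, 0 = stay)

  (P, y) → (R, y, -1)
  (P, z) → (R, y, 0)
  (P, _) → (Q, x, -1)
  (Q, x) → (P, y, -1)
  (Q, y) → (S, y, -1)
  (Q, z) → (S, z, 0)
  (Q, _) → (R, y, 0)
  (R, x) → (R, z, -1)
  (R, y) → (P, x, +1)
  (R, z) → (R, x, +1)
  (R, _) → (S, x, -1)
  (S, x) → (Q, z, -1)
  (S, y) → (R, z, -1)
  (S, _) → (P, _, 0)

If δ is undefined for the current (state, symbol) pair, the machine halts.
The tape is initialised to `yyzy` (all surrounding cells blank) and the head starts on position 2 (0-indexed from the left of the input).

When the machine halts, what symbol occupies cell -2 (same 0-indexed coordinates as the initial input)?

state=P head=2 tape=___yy[z]y   (P,z)→(R,y,0)
state=R head=2 tape=___yy[y]y   (R,y)→(P,x,+1)
state=P head=3 tape=___yyx[y]   (P,y)→(R,y,-1)
state=R head=2 tape=___yy[x]y   (R,x)→(R,z,-1)
state=R head=1 tape=___y[y]zy   (R,y)→(P,x,+1)
state=P head=2 tape=___yx[z]y   (P,z)→(R,y,0)
state=R head=2 tape=___yx[y]y   (R,y)→(P,x,+1)
state=P head=3 tape=___yxx[y]   (P,y)→(R,y,-1)
state=R head=2 tape=___yx[x]y   (R,x)→(R,z,-1)
state=R head=1 tape=___y[x]zy   (R,x)→(R,z,-1)
state=R head=0 tape=___[y]zzy   (R,y)→(P,x,+1)
state=P head=1 tape=___x[z]zy   (P,z)→(R,y,0)
state=R head=1 tape=___x[y]zy   (R,y)→(P,x,+1)
state=P head=2 tape=___xx[z]y   (P,z)→(R,y,0)
state=R head=2 tape=___xx[y]y   (R,y)→(P,x,+1)
state=P head=3 tape=___xxx[y]   (P,y)→(R,y,-1)
state=R head=2 tape=___xx[x]y   (R,x)→(R,z,-1)
state=R head=1 tape=___x[x]zy   (R,x)→(R,z,-1)
state=R head=0 tape=___[x]zzy   (R,x)→(R,z,-1)
state=R head=-1 tape=__[_]zzzy   (R,_)→(S,x,-1)
state=S head=-2 tape=_[_]xzzzy   (S,_)→(P,_,0)
state=P head=-2 tape=_[_]xzzzy   (P,_)→(Q,x,-1)
state=Q head=-3 tape=[_]xxzzzy   (Q,_)→(R,y,0)
state=R head=-3 tape=[y]xxzzzy   (R,y)→(P,x,+1)
state=P head=-2 tape=x[x]xzzzy
Cell -2 holds x when M halts.

x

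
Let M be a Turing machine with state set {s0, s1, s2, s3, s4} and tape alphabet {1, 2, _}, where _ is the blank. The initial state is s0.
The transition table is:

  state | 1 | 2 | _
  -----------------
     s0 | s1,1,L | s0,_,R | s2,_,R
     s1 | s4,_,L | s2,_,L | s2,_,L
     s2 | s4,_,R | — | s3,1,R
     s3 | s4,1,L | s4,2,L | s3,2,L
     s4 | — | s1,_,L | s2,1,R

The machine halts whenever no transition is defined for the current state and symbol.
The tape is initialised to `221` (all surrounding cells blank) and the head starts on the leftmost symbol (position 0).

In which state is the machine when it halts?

s0 | _[2]21   read 2 → write _, move R, go to s0
s0 | __[2]1   read 2 → write _, move R, go to s0
s0 | ___[1]   read 1 → write 1, move L, go to s1
s1 | __[_]1   read _ → write _, move L, go to s2
s2 | _[_]_1   read _ → write 1, move R, go to s3
s3 | _1[_]1   read _ → write 2, move L, go to s3
s3 | _[1]21   read 1 → write 1, move L, go to s4
s4 | [_]121   read _ → write 1, move R, go to s2
s2 | 1[1]21   read 1 → write _, move R, go to s4
s4 | 1_[2]1   read 2 → write _, move L, go to s1
s1 | 1[_]_1   read _ → write _, move L, go to s2
s2 | [1]__1   read 1 → write _, move R, go to s4
s4 | _[_]_1   read _ → write 1, move R, go to s2
s2 | _1[_]1   read _ → write 1, move R, go to s3
s3 | _11[1]   read 1 → write 1, move L, go to s4
s4 | _1[1]1
No transition is defined for (s4, 1); M halts in state s4.

s4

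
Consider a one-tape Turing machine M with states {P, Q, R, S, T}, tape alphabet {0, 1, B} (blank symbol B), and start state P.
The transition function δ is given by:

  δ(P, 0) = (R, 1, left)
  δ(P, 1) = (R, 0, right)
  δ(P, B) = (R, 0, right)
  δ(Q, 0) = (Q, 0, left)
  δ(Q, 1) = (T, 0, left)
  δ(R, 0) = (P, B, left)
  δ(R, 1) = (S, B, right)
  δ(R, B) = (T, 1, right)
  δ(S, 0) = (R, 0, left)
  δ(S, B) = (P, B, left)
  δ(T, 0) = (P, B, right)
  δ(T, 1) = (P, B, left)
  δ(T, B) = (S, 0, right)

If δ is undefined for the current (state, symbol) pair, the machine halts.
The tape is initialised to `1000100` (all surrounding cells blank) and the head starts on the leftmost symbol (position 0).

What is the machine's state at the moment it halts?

S

P | B[1]000100BB   read 1 → write 0, move right, go to R
R | B0[0]00100BB   read 0 → write B, move left, go to P
P | B[0]B00100BB   read 0 → write 1, move left, go to R
R | [B]1B00100BB   read B → write 1, move right, go to T
T | 1[1]B00100BB   read 1 → write B, move left, go to P
P | [1]BB00100BB   read 1 → write 0, move right, go to R
R | 0[B]B00100BB   read B → write 1, move right, go to T
T | 01[B]00100BB   read B → write 0, move right, go to S
S | 010[0]0100BB   read 0 → write 0, move left, go to R
R | 01[0]00100BB   read 0 → write B, move left, go to P
P | 0[1]B00100BB   read 1 → write 0, move right, go to R
R | 00[B]00100BB   read B → write 1, move right, go to T
T | 001[0]0100BB   read 0 → write B, move right, go to P
P | 001B[0]100BB   read 0 → write 1, move left, go to R
R | 001[B]1100BB   read B → write 1, move right, go to T
T | 0011[1]100BB   read 1 → write B, move left, go to P
P | 001[1]B100BB   read 1 → write 0, move right, go to R
R | 0010[B]100BB   read B → write 1, move right, go to T
T | 00101[1]00BB   read 1 → write B, move left, go to P
P | 0010[1]B00BB   read 1 → write 0, move right, go to R
R | 00100[B]00BB   read B → write 1, move right, go to T
T | 001001[0]0BB   read 0 → write B, move right, go to P
P | 001001B[0]BB   read 0 → write 1, move left, go to R
R | 001001[B]1BB   read B → write 1, move right, go to T
T | 0010011[1]BB   read 1 → write B, move left, go to P
P | 001001[1]BBB   read 1 → write 0, move right, go to R
R | 0010010[B]BB   read B → write 1, move right, go to T
T | 00100101[B]B   read B → write 0, move right, go to S
S | 001001010[B]   read B → write B, move left, go to P
P | 00100101[0]B   read 0 → write 1, move left, go to R
R | 0010010[1]1B   read 1 → write B, move right, go to S
S | 0010010B[1]B
No transition is defined for (S, 1); M halts in state S.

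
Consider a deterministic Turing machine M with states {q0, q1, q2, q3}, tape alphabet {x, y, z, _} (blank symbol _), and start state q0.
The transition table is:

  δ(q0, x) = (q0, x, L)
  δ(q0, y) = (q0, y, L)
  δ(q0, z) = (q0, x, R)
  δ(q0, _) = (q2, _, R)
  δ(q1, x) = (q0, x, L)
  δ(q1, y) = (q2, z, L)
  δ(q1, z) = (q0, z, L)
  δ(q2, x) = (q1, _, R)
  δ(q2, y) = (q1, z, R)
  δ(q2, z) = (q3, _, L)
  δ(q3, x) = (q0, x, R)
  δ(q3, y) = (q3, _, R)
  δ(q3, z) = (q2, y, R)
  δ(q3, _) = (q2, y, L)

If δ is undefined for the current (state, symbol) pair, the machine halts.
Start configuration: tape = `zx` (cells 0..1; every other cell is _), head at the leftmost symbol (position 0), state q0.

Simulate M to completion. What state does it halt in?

state=q0 head=0 tape=_[z]x_   (q0,z)→(q0,x,R)
state=q0 head=1 tape=_x[x]_   (q0,x)→(q0,x,L)
state=q0 head=0 tape=_[x]x_   (q0,x)→(q0,x,L)
state=q0 head=-1 tape=[_]xx_   (q0,_)→(q2,_,R)
state=q2 head=0 tape=_[x]x_   (q2,x)→(q1,_,R)
state=q1 head=1 tape=__[x]_   (q1,x)→(q0,x,L)
state=q0 head=0 tape=_[_]x_   (q0,_)→(q2,_,R)
state=q2 head=1 tape=__[x]_   (q2,x)→(q1,_,R)
state=q1 head=2 tape=___[_]
No transition is defined for (q1, _); M halts in state q1.

q1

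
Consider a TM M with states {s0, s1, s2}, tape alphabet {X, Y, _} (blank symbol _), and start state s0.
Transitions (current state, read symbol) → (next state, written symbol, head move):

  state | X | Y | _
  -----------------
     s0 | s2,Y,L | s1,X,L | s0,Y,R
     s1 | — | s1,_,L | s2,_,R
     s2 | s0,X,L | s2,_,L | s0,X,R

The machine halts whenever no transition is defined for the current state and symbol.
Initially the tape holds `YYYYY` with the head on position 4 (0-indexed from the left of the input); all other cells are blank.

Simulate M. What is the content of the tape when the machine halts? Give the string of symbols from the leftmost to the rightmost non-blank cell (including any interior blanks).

X_X___Y

s0 | __YYYY[Y]   read Y → write X, move L, go to s1
s1 | __YYY[Y]X   read Y → write _, move L, go to s1
s1 | __YY[Y]_X   read Y → write _, move L, go to s1
s1 | __Y[Y]__X   read Y → write _, move L, go to s1
s1 | __[Y]___X   read Y → write _, move L, go to s1
s1 | _[_]____X   read _ → write _, move R, go to s2
s2 | __[_]___X   read _ → write X, move R, go to s0
s0 | __X[_]__X   read _ → write Y, move R, go to s0
s0 | __XY[_]_X   read _ → write Y, move R, go to s0
s0 | __XYY[_]X   read _ → write Y, move R, go to s0
s0 | __XYYY[X]   read X → write Y, move L, go to s2
s2 | __XYY[Y]Y   read Y → write _, move L, go to s2
s2 | __XY[Y]_Y   read Y → write _, move L, go to s2
s2 | __X[Y]__Y   read Y → write _, move L, go to s2
s2 | __[X]___Y   read X → write X, move L, go to s0
s0 | _[_]X___Y   read _ → write Y, move R, go to s0
s0 | _Y[X]___Y   read X → write Y, move L, go to s2
s2 | _[Y]Y___Y   read Y → write _, move L, go to s2
s2 | [_]_Y___Y   read _ → write X, move R, go to s0
s0 | X[_]Y___Y   read _ → write Y, move R, go to s0
s0 | XY[Y]___Y   read Y → write X, move L, go to s1
s1 | X[Y]X___Y   read Y → write _, move L, go to s1
s1 | [X]_X___Y
The non-blank tape span at halt is X_X___Y.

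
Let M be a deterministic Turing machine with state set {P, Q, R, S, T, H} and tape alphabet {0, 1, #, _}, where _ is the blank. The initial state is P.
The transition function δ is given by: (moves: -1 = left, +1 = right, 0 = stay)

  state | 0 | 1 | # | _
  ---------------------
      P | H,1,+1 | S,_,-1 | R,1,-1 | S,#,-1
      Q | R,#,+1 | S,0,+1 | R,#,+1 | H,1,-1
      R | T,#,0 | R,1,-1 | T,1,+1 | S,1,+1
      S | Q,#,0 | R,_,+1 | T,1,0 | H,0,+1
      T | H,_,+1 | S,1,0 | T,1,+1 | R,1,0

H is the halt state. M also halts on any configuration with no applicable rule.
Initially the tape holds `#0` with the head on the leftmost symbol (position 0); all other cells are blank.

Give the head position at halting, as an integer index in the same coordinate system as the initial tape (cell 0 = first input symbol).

state=P head=0 tape=_[#]0____   (P,#)→(R,1,-1)
state=R head=-1 tape=[_]10____   (R,_)→(S,1,+1)
state=S head=0 tape=1[1]0____   (S,1)→(R,_,+1)
state=R head=1 tape=1_[0]____   (R,0)→(T,#,0)
state=T head=1 tape=1_[#]____   (T,#)→(T,1,+1)
state=T head=2 tape=1_1[_]___   (T,_)→(R,1,0)
state=R head=2 tape=1_1[1]___   (R,1)→(R,1,-1)
state=R head=1 tape=1_[1]1___   (R,1)→(R,1,-1)
state=R head=0 tape=1[_]11___   (R,_)→(S,1,+1)
state=S head=1 tape=11[1]1___   (S,1)→(R,_,+1)
state=R head=2 tape=11_[1]___   (R,1)→(R,1,-1)
state=R head=1 tape=11[_]1___   (R,_)→(S,1,+1)
state=S head=2 tape=111[1]___   (S,1)→(R,_,+1)
state=R head=3 tape=111_[_]__   (R,_)→(S,1,+1)
state=S head=4 tape=111_1[_]_   (S,_)→(H,0,+1)
state=H head=5 tape=111_10[_]
At halt the head is at cell 5.

5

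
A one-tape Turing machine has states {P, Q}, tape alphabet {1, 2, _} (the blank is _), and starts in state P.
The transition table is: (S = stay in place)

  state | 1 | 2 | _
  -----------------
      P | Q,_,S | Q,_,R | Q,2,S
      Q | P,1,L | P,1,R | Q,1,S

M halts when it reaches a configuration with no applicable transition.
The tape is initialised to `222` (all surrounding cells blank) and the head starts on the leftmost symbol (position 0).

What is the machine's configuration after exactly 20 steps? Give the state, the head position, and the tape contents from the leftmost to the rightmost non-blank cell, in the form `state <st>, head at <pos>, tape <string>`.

state Q, head at 1, tape 1111

P | [2]22_   read 2 → write _, move R, go to Q
Q | _[2]2_   read 2 → write 1, move R, go to P
P | _1[2]_   read 2 → write _, move R, go to Q
Q | _1_[_]   read _ → write 1, move S, go to Q
Q | _1_[1]   read 1 → write 1, move L, go to P
P | _1[_]1   read _ → write 2, move S, go to Q
Q | _1[2]1   read 2 → write 1, move R, go to P
P | _11[1]   read 1 → write _, move S, go to Q
Q | _11[_]   read _ → write 1, move S, go to Q
Q | _11[1]   read 1 → write 1, move L, go to P
P | _1[1]1   read 1 → write _, move S, go to Q
Q | _1[_]1   read _ → write 1, move S, go to Q
Q | _1[1]1   read 1 → write 1, move L, go to P
P | _[1]11   read 1 → write _, move S, go to Q
Q | _[_]11   read _ → write 1, move S, go to Q
Q | _[1]11   read 1 → write 1, move L, go to P
P | [_]111   read _ → write 2, move S, go to Q
Q | [2]111   read 2 → write 1, move R, go to P
P | 1[1]11   read 1 → write _, move S, go to Q
Q | 1[_]11   read _ → write 1, move S, go to Q
Q | 1[1]11
After 20 steps: state Q, head at 1, tape 1111.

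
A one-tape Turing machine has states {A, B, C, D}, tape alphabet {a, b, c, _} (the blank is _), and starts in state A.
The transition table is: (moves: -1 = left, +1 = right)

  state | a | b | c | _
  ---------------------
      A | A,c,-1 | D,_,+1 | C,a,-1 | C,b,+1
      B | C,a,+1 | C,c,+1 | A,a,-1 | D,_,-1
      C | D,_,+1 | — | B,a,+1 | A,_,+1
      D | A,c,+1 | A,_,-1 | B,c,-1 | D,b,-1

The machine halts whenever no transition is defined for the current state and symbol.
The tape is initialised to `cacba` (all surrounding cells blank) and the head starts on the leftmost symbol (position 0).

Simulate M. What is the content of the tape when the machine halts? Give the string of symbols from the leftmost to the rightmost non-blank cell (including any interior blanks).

baaaacb

state=A head=0 tape=_[c]acba_   (A,c)→(C,a,-1)
state=C head=-1 tape=[_]aacba_   (C,_)→(A,_,+1)
state=A head=0 tape=_[a]acba_   (A,a)→(A,c,-1)
state=A head=-1 tape=[_]cacba_   (A,_)→(C,b,+1)
state=C head=0 tape=b[c]acba_   (C,c)→(B,a,+1)
state=B head=1 tape=ba[a]cba_   (B,a)→(C,a,+1)
state=C head=2 tape=baa[c]ba_   (C,c)→(B,a,+1)
state=B head=3 tape=baaa[b]a_   (B,b)→(C,c,+1)
state=C head=4 tape=baaac[a]_   (C,a)→(D,_,+1)
state=D head=5 tape=baaac_[_]   (D,_)→(D,b,-1)
state=D head=4 tape=baaac[_]b   (D,_)→(D,b,-1)
state=D head=3 tape=baaa[c]bb   (D,c)→(B,c,-1)
state=B head=2 tape=baa[a]cbb   (B,a)→(C,a,+1)
state=C head=3 tape=baaa[c]bb   (C,c)→(B,a,+1)
state=B head=4 tape=baaaa[b]b   (B,b)→(C,c,+1)
state=C head=5 tape=baaaac[b]
The non-blank tape span at halt is baaaacb.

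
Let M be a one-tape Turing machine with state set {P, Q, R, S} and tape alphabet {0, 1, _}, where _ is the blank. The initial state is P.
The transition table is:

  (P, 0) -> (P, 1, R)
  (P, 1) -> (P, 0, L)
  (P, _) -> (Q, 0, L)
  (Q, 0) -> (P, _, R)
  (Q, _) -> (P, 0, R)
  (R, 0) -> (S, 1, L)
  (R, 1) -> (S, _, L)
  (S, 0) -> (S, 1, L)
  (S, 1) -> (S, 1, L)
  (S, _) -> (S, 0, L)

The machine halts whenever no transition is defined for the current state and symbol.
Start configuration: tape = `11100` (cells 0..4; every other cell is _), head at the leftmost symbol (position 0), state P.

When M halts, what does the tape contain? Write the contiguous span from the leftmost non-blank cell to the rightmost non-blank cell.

P | ____[1]1100_   read 1 → write 0, move L, go to P
P | ___[_]01100_   read _ → write 0, move L, go to Q
Q | __[_]001100_   read _ → write 0, move R, go to P
P | __0[0]01100_   read 0 → write 1, move R, go to P
P | __01[0]1100_   read 0 → write 1, move R, go to P
P | __011[1]100_   read 1 → write 0, move L, go to P
P | __01[1]0100_   read 1 → write 0, move L, go to P
P | __0[1]00100_   read 1 → write 0, move L, go to P
P | __[0]000100_   read 0 → write 1, move R, go to P
P | __1[0]00100_   read 0 → write 1, move R, go to P
P | __11[0]0100_   read 0 → write 1, move R, go to P
P | __111[0]100_   read 0 → write 1, move R, go to P
P | __1111[1]00_   read 1 → write 0, move L, go to P
P | __111[1]000_   read 1 → write 0, move L, go to P
P | __11[1]0000_   read 1 → write 0, move L, go to P
P | __1[1]00000_   read 1 → write 0, move L, go to P
P | __[1]000000_   read 1 → write 0, move L, go to P
P | _[_]0000000_   read _ → write 0, move L, go to Q
Q | [_]00000000_   read _ → write 0, move R, go to P
P | 0[0]0000000_   read 0 → write 1, move R, go to P
P | 01[0]000000_   read 0 → write 1, move R, go to P
P | 011[0]00000_   read 0 → write 1, move R, go to P
P | 0111[0]0000_   read 0 → write 1, move R, go to P
P | 01111[0]000_   read 0 → write 1, move R, go to P
P | 011111[0]00_   read 0 → write 1, move R, go to P
P | 0111111[0]0_   read 0 → write 1, move R, go to P
P | 01111111[0]_   read 0 → write 1, move R, go to P
P | 011111111[_]   read _ → write 0, move L, go to Q
Q | 01111111[1]0
The non-blank tape span at halt is 0111111110.

0111111110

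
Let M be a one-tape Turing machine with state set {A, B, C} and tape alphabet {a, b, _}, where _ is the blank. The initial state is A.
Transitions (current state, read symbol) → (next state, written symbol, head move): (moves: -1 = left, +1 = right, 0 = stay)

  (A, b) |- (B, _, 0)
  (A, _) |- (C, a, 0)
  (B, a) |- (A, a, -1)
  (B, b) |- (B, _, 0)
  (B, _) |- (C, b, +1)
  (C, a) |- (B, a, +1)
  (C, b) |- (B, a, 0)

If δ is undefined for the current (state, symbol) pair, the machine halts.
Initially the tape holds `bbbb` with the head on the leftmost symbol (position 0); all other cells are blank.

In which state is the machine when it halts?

C

A | [b]bbb__   read b → write _, move 0, go to B
B | [_]bbb__   read _ → write b, move +1, go to C
C | b[b]bb__   read b → write a, move 0, go to B
B | b[a]bb__   read a → write a, move -1, go to A
A | [b]abb__   read b → write _, move 0, go to B
B | [_]abb__   read _ → write b, move +1, go to C
C | b[a]bb__   read a → write a, move +1, go to B
B | ba[b]b__   read b → write _, move 0, go to B
B | ba[_]b__   read _ → write b, move +1, go to C
C | bab[b]__   read b → write a, move 0, go to B
B | bab[a]__   read a → write a, move -1, go to A
A | ba[b]a__   read b → write _, move 0, go to B
B | ba[_]a__   read _ → write b, move +1, go to C
C | bab[a]__   read a → write a, move +1, go to B
B | baba[_]_   read _ → write b, move +1, go to C
C | babab[_]
No transition is defined for (C, _); M halts in state C.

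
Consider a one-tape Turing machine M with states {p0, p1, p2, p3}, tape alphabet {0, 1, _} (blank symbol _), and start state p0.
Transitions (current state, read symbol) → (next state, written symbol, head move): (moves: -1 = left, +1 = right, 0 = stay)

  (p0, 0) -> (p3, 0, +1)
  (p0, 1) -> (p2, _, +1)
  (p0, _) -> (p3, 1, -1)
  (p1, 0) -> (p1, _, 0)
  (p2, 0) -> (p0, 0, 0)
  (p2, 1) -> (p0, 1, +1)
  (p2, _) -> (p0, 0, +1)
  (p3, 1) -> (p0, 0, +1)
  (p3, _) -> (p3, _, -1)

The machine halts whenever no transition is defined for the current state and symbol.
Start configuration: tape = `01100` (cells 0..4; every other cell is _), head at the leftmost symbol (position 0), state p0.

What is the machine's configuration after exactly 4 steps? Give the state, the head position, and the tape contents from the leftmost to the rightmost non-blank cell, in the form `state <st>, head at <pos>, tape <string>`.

p0 | [0]1100   read 0 → write 0, move +1, go to p3
p3 | 0[1]100   read 1 → write 0, move +1, go to p0
p0 | 00[1]00   read 1 → write _, move +1, go to p2
p2 | 00_[0]0   read 0 → write 0, move 0, go to p0
p0 | 00_[0]0
After 4 steps: state p0, head at 3, tape 00_00.

state p0, head at 3, tape 00_00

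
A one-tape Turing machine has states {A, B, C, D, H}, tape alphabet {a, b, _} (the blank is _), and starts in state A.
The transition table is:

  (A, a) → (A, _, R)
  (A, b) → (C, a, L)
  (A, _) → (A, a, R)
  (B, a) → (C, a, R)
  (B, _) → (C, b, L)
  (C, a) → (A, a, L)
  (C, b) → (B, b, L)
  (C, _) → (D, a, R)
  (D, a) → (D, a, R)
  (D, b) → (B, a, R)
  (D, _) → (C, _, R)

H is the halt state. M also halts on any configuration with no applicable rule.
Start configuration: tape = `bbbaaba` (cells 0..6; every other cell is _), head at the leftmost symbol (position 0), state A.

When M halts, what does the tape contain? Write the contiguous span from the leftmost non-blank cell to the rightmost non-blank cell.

state=A head=0 tape=_[b]bbaaba   (A,b)→(C,a,L)
state=C head=-1 tape=[_]abbaaba   (C,_)→(D,a,R)
state=D head=0 tape=a[a]bbaaba   (D,a)→(D,a,R)
state=D head=1 tape=aa[b]baaba   (D,b)→(B,a,R)
state=B head=2 tape=aaa[b]aaba
The non-blank tape span at halt is aaabaaba.

aaabaaba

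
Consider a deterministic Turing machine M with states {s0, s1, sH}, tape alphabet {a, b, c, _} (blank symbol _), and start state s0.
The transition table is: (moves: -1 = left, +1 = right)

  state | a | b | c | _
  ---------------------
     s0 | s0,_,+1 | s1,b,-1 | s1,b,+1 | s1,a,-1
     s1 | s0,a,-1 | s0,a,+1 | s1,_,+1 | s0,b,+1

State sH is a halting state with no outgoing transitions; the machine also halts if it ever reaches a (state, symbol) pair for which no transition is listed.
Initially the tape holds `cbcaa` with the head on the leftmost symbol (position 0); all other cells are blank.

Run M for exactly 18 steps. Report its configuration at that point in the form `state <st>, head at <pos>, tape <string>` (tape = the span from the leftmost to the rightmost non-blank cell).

state s0, head at 0, tape b_bbabaa

state=s0 head=0 tape=___[c]bcaa   (s0,c)→(s1,b,+1)
state=s1 head=1 tape=___b[b]caa   (s1,b)→(s0,a,+1)
state=s0 head=2 tape=___ba[c]aa   (s0,c)→(s1,b,+1)
state=s1 head=3 tape=___bab[a]a   (s1,a)→(s0,a,-1)
state=s0 head=2 tape=___ba[b]aa   (s0,b)→(s1,b,-1)
state=s1 head=1 tape=___b[a]baa   (s1,a)→(s0,a,-1)
state=s0 head=0 tape=___[b]abaa   (s0,b)→(s1,b,-1)
state=s1 head=-1 tape=__[_]babaa   (s1,_)→(s0,b,+1)
state=s0 head=0 tape=__b[b]abaa   (s0,b)→(s1,b,-1)
state=s1 head=-1 tape=__[b]babaa   (s1,b)→(s0,a,+1)
state=s0 head=0 tape=__a[b]abaa   (s0,b)→(s1,b,-1)
state=s1 head=-1 tape=__[a]babaa   (s1,a)→(s0,a,-1)
state=s0 head=-2 tape=_[_]ababaa   (s0,_)→(s1,a,-1)
state=s1 head=-3 tape=[_]aababaa   (s1,_)→(s0,b,+1)
state=s0 head=-2 tape=b[a]ababaa   (s0,a)→(s0,_,+1)
state=s0 head=-1 tape=b_[a]babaa   (s0,a)→(s0,_,+1)
state=s0 head=0 tape=b__[b]abaa   (s0,b)→(s1,b,-1)
state=s1 head=-1 tape=b_[_]babaa   (s1,_)→(s0,b,+1)
state=s0 head=0 tape=b_b[b]abaa
After 18 steps: state s0, head at 0, tape b_bbabaa.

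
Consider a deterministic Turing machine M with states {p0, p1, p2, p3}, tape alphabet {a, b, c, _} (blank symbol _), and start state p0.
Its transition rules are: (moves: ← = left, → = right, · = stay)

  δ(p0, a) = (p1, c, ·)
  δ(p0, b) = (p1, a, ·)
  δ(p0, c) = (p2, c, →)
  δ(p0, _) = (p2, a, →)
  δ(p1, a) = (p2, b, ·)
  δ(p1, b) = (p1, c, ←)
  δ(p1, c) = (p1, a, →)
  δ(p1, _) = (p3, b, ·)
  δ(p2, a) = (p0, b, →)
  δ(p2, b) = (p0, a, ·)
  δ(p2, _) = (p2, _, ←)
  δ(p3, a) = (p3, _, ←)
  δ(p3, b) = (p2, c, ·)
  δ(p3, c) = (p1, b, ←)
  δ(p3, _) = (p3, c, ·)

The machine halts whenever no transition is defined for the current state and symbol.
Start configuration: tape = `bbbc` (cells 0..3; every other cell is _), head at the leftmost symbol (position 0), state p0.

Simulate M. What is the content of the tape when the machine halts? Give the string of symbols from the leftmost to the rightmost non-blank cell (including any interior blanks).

aaaac

state=p0 head=0 tape=[b]bbc_   (p0,b)→(p1,a,·)
state=p1 head=0 tape=[a]bbc_   (p1,a)→(p2,b,·)
state=p2 head=0 tape=[b]bbc_   (p2,b)→(p0,a,·)
state=p0 head=0 tape=[a]bbc_   (p0,a)→(p1,c,·)
state=p1 head=0 tape=[c]bbc_   (p1,c)→(p1,a,→)
state=p1 head=1 tape=a[b]bc_   (p1,b)→(p1,c,←)
state=p1 head=0 tape=[a]cbc_   (p1,a)→(p2,b,·)
state=p2 head=0 tape=[b]cbc_   (p2,b)→(p0,a,·)
state=p0 head=0 tape=[a]cbc_   (p0,a)→(p1,c,·)
state=p1 head=0 tape=[c]cbc_   (p1,c)→(p1,a,→)
state=p1 head=1 tape=a[c]bc_   (p1,c)→(p1,a,→)
state=p1 head=2 tape=aa[b]c_   (p1,b)→(p1,c,←)
state=p1 head=1 tape=a[a]cc_   (p1,a)→(p2,b,·)
state=p2 head=1 tape=a[b]cc_   (p2,b)→(p0,a,·)
state=p0 head=1 tape=a[a]cc_   (p0,a)→(p1,c,·)
state=p1 head=1 tape=a[c]cc_   (p1,c)→(p1,a,→)
state=p1 head=2 tape=aa[c]c_   (p1,c)→(p1,a,→)
state=p1 head=3 tape=aaa[c]_   (p1,c)→(p1,a,→)
state=p1 head=4 tape=aaaa[_]   (p1,_)→(p3,b,·)
state=p3 head=4 tape=aaaa[b]   (p3,b)→(p2,c,·)
state=p2 head=4 tape=aaaa[c]
The non-blank tape span at halt is aaaac.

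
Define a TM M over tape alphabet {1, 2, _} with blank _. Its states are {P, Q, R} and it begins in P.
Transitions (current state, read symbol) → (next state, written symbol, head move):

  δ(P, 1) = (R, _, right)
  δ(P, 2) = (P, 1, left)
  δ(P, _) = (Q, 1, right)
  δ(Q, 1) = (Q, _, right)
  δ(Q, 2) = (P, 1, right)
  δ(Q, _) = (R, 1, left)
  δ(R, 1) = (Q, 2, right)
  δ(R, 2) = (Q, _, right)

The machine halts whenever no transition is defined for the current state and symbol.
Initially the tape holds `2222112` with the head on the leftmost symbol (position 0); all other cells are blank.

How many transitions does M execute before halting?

state=P head=0 tape=_[2]222112___   (P,2)→(P,1,left)
state=P head=-1 tape=[_]1222112___   (P,_)→(Q,1,right)
state=Q head=0 tape=1[1]222112___   (Q,1)→(Q,_,right)
state=Q head=1 tape=1_[2]22112___   (Q,2)→(P,1,right)
state=P head=2 tape=1_1[2]2112___   (P,2)→(P,1,left)
state=P head=1 tape=1_[1]12112___   (P,1)→(R,_,right)
state=R head=2 tape=1__[1]2112___   (R,1)→(Q,2,right)
state=Q head=3 tape=1__2[2]112___   (Q,2)→(P,1,right)
state=P head=4 tape=1__21[1]12___   (P,1)→(R,_,right)
state=R head=5 tape=1__21_[1]2___   (R,1)→(Q,2,right)
state=Q head=6 tape=1__21_2[2]___   (Q,2)→(P,1,right)
state=P head=7 tape=1__21_21[_]__   (P,_)→(Q,1,right)
state=Q head=8 tape=1__21_211[_]_   (Q,_)→(R,1,left)
state=R head=7 tape=1__21_21[1]1_   (R,1)→(Q,2,right)
state=Q head=8 tape=1__21_212[1]_   (Q,1)→(Q,_,right)
state=Q head=9 tape=1__21_212_[_]   (Q,_)→(R,1,left)
state=R head=8 tape=1__21_212[_]1
M halts after 16 transitions.

16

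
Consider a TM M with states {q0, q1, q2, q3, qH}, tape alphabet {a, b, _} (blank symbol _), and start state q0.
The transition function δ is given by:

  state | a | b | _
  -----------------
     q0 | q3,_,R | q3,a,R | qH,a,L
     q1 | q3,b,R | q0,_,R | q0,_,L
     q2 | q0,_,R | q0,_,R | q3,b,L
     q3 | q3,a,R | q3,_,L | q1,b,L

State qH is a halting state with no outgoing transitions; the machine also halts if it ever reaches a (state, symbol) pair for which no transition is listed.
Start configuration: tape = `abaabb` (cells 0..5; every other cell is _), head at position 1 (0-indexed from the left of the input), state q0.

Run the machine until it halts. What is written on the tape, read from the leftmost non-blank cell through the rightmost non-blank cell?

a_b_____b

q0 | ____a[b]aabb   read b → write a, move R, go to q3
q3 | ____aa[a]abb   read a → write a, move R, go to q3
q3 | ____aaa[a]bb   read a → write a, move R, go to q3
q3 | ____aaaa[b]b   read b → write _, move L, go to q3
q3 | ____aaa[a]_b   read a → write a, move R, go to q3
q3 | ____aaaa[_]b   read _ → write b, move L, go to q1
q1 | ____aaa[a]bb   read a → write b, move R, go to q3
q3 | ____aaab[b]b   read b → write _, move L, go to q3
q3 | ____aaa[b]_b   read b → write _, move L, go to q3
q3 | ____aa[a]__b   read a → write a, move R, go to q3
q3 | ____aaa[_]_b   read _ → write b, move L, go to q1
q1 | ____aa[a]b_b   read a → write b, move R, go to q3
q3 | ____aab[b]_b   read b → write _, move L, go to q3
q3 | ____aa[b]__b   read b → write _, move L, go to q3
q3 | ____a[a]___b   read a → write a, move R, go to q3
q3 | ____aa[_]__b   read _ → write b, move L, go to q1
q1 | ____a[a]b__b   read a → write b, move R, go to q3
q3 | ____ab[b]__b   read b → write _, move L, go to q3
q3 | ____a[b]___b   read b → write _, move L, go to q3
q3 | ____[a]____b   read a → write a, move R, go to q3
q3 | ____a[_]___b   read _ → write b, move L, go to q1
q1 | ____[a]b___b   read a → write b, move R, go to q3
q3 | ____b[b]___b   read b → write _, move L, go to q3
q3 | ____[b]____b   read b → write _, move L, go to q3
q3 | ___[_]_____b   read _ → write b, move L, go to q1
q1 | __[_]b_____b   read _ → write _, move L, go to q0
q0 | _[_]_b_____b   read _ → write a, move L, go to qH
qH | [_]a_b_____b
The non-blank tape span at halt is a_b_____b.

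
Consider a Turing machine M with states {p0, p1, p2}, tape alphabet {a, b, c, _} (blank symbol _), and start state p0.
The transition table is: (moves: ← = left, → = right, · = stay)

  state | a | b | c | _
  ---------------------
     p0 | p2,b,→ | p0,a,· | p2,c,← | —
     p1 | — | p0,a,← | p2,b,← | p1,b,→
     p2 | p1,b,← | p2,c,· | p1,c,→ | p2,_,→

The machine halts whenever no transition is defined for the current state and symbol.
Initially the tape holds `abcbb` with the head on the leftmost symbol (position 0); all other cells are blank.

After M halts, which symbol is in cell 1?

a

p0 | _[a]bcbb   read a → write b, move →, go to p2
p2 | _b[b]cbb   read b → write c, move ·, go to p2
p2 | _b[c]cbb   read c → write c, move →, go to p1
p1 | _bc[c]bb   read c → write b, move ←, go to p2
p2 | _b[c]bbb   read c → write c, move →, go to p1
p1 | _bc[b]bb   read b → write a, move ←, go to p0
p0 | _b[c]abb   read c → write c, move ←, go to p2
p2 | _[b]cabb   read b → write c, move ·, go to p2
p2 | _[c]cabb   read c → write c, move →, go to p1
p1 | _c[c]abb   read c → write b, move ←, go to p2
p2 | _[c]babb   read c → write c, move →, go to p1
p1 | _c[b]abb   read b → write a, move ←, go to p0
p0 | _[c]aabb   read c → write c, move ←, go to p2
p2 | [_]caabb   read _ → write _, move →, go to p2
p2 | _[c]aabb   read c → write c, move →, go to p1
p1 | _c[a]abb
Cell 1 holds a when M halts.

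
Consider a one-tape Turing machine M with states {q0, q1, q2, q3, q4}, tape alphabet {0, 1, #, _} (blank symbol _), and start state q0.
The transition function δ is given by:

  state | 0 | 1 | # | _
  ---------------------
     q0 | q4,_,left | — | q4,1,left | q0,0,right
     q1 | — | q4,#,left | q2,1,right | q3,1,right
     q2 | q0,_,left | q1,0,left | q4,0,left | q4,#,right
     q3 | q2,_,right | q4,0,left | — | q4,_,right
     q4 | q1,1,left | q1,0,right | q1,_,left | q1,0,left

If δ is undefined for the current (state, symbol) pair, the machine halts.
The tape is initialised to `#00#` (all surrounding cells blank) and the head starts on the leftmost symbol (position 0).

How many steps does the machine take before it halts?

state=q0 head=0 tape=__[#]00#   (q0,#)→(q4,1,left)
state=q4 head=-1 tape=_[_]100#   (q4,_)→(q1,0,left)
state=q1 head=-2 tape=[_]0100#   (q1,_)→(q3,1,right)
state=q3 head=-1 tape=1[0]100#   (q3,0)→(q2,_,right)
state=q2 head=0 tape=1_[1]00#   (q2,1)→(q1,0,left)
state=q1 head=-1 tape=1[_]000#   (q1,_)→(q3,1,right)
state=q3 head=0 tape=11[0]00#   (q3,0)→(q2,_,right)
state=q2 head=1 tape=11_[0]0#   (q2,0)→(q0,_,left)
state=q0 head=0 tape=11[_]_0#   (q0,_)→(q0,0,right)
state=q0 head=1 tape=110[_]0#   (q0,_)→(q0,0,right)
state=q0 head=2 tape=1100[0]#   (q0,0)→(q4,_,left)
state=q4 head=1 tape=110[0]_#   (q4,0)→(q1,1,left)
state=q1 head=0 tape=11[0]1_#
M halts after 12 transitions.

12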